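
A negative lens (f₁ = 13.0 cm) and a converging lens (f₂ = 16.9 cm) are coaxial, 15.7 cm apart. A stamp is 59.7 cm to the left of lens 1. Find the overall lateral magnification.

m = -0.319

f₁ = −13.0 cm (diverging).
Lens 1: 1/d_i1 = 1/(-13.0) − 1/(59.7) = -0.09367, so d_i1 = -10.68 cm; m₁ = −d_i1/d_o1 = +0.1789.
d_o2 = 15.7 − (-10.68) = 26.38 cm.
Lens 2: 1/d_i2 = 1/(16.9) − 1/(26.38) = 0.02126, so d_i2 = 47.03 cm; m₂ = −d_i2/d_o2 = -1.783.
m = m₁·m₂ = (+0.1789)(-1.783) = -0.319.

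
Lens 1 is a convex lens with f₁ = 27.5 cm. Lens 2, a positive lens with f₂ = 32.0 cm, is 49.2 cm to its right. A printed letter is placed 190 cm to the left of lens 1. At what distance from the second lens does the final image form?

Lens 1: 1/d_i1 = 1/f₁ − 1/d_o1 = 1/(27.5) − 1/(190) = 0.03110, so d_i1 = 32.15 cm.
The intermediate image is 32.15 cm to the right of lens 1, which is 49.2 − (32.15) = 17.05 cm to the left of lens 2, so d_o2 = +17.05 cm.
Lens 2: 1/d_i2 = 1/f₂ − 1/d_o2 = 1/(32.0) − 1/(17.05) = -0.02740, so d_i2 = -36.5 cm.
The final image is virtual, 36.5 cm to the left of lens 2 (overall magnification ≈ -0.36).

36.5 cm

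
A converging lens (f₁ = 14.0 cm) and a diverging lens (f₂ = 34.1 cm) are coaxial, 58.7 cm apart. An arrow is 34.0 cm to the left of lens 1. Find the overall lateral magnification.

m = -0.346

Lens 1: 1/d_i1 = 1/(14.0) − 1/(34.0) = 0.04202, so d_i1 = 23.80 cm; m₁ = −d_i1/d_o1 = -0.7000.
d_o2 = 58.7 − (23.80) = 34.90 cm.
f₂ = −34.1 cm (diverging).
Lens 2: 1/d_i2 = 1/(-34.1) − 1/(34.90) = -0.05798, so d_i2 = -17.25 cm; m₂ = −d_i2/d_o2 = +0.4942.
m = m₁·m₂ = (-0.7000)(+0.4942) = -0.346.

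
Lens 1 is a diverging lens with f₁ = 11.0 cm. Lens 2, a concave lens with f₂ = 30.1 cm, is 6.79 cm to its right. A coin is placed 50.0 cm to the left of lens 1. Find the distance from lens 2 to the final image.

10.4 cm

Lens 1 is diverging, so f₁ = −11.0 cm.
Lens 1: 1/d_i1 = 1/f₁ − 1/d_o1 = 1/(-11.0) − 1/(50.0) = -0.1109, so d_i1 = -9.016 cm.
The intermediate image is 9.016 cm to the left of lens 1 (virtual), which is 6.79 − (-9.016) = 15.81 cm to the left of lens 2, so d_o2 = +15.81 cm.
Lens 2 is diverging, so f₂ = −30.1 cm.
Lens 2: 1/d_i2 = 1/f₂ − 1/d_o2 = 1/(-30.1) − 1/(15.81) = -0.09647, so d_i2 = -10.4 cm.
The final image is virtual, 10.4 cm to the left of lens 2 (overall magnification ≈ 0.12).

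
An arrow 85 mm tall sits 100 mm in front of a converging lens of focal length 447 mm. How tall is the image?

109 mm

1/d_i = 1/f − 1/d_o = 1/(447.0) − 1/(100) = -0.007763, so d_i = -128.8 mm.
m = −d_i/d_o = +1.288.
|h_i| = |m|·h_o = 1.288 × 85 = 109 mm. The image is virtual, upright and enlarged, on the same side as the object.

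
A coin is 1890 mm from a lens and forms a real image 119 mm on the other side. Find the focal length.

Real image ⇒ d_i = +119 mm.
1/f = 1/d_o + 1/d_i = 1/(1890) + 1/(119) = 0.008932, so f = 112 mm.
Since f is positive, the lens is converging.

f = 112 mm (converging)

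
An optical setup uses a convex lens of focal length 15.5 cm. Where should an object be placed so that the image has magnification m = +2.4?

9.04 cm

m = −d_i/d_o ⇒ d_i = −m·d_o.
1/f = 1/d_o + 1/d_i = 1/d_o − 1/(m·d_o) = (1 − 1/m)/d_o, so d_o = f(1 − 1/m) = (15.50)(1 − 1/(+2.4)) = 9.04 cm.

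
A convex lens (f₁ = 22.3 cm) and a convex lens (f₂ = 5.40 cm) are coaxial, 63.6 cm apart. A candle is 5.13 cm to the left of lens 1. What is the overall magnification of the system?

m = -0.108

Lens 1: 1/d_i1 = 1/(22.3) − 1/(5.13) = -0.1501, so d_i1 = -6.663 cm; m₁ = −d_i1/d_o1 = +1.299.
d_o2 = 63.6 − (-6.663) = 70.26 cm.
Lens 2: 1/d_i2 = 1/(5.40) − 1/(70.26) = 0.1710, so d_i2 = 5.850 cm; m₂ = −d_i2/d_o2 = -0.08326.
m = m₁·m₂ = (+1.299)(-0.08326) = -0.108.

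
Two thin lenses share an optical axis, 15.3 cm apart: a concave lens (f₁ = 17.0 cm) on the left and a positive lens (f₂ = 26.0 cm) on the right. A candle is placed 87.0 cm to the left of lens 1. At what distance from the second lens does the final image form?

218 cm

Lens 1 is diverging, so f₁ = −17.0 cm.
Lens 1: 1/d_i1 = 1/f₁ − 1/d_o1 = 1/(-17.0) − 1/(87.0) = -0.07032, so d_i1 = -14.22 cm.
The intermediate image is 14.22 cm to the left of lens 1 (virtual), which is 15.3 − (-14.22) = 29.52 cm to the left of lens 2, so d_o2 = +29.52 cm.
Lens 2: 1/d_i2 = 1/f₂ − 1/d_o2 = 1/(26.0) − 1/(29.52) = 0.004586, so d_i2 = 218 cm.
The final image is real, 218 cm to the right of lens 2 (overall magnification ≈ -1.2).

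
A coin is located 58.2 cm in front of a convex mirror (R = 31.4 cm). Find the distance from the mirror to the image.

12.4 cm

f = R/2 = 31.4/2 = 15.70 cm; for a convex mirror, f = -15.70 cm.
Mirror equation: 1/d_i = 1/f − 1/d_o = 1/(-15.70) − 1/(58.2) = -0.06369 − 0.01718 = -0.08088, so d_i = -12.4 cm.
The image is virtual, upright and reduced, behind the mirror.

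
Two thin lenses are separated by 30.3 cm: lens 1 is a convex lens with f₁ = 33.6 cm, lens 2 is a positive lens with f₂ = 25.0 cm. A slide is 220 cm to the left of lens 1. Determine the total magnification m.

Lens 1: 1/d_i1 = 1/(33.6) − 1/(220) = 0.02522, so d_i1 = 39.66 cm; m₁ = −d_i1/d_o1 = -0.1803.
d_o2 = 30.3 − (39.66) = -9.360 cm (virtual object).
Lens 2: 1/d_i2 = 1/(25.0) − 1/(-9.360) = 0.1468, so d_i2 = 6.810 cm; m₂ = −d_i2/d_o2 = +0.7276.
m = m₁·m₂ = (-0.1803)(+0.7276) = -0.131.

m = -0.131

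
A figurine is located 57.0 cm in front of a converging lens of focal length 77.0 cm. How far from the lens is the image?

Thin-lens equation: 1/v = 1/f − 1/u = 1/(77.00) − 1/(57.0) = 0.01299 − 0.01754 = -0.004557, so v = -219 cm.
The image is virtual, upright and enlarged, on the same side as the object.

219 cm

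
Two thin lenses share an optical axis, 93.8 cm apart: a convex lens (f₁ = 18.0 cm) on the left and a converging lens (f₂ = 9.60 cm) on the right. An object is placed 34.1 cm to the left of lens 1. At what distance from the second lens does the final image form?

11.6 cm

Lens 1: 1/d_i1 = 1/f₁ − 1/d_o1 = 1/(18.0) − 1/(34.1) = 0.02623, so d_i1 = 38.12 cm.
The intermediate image is 38.12 cm to the right of lens 1, which is 93.8 − (38.12) = 55.68 cm to the left of lens 2, so d_o2 = +55.68 cm.
Lens 2: 1/d_i2 = 1/f₂ − 1/d_o2 = 1/(9.60) − 1/(55.68) = 0.08621, so d_i2 = 11.6 cm.
The final image is real, 11.6 cm to the right of lens 2 (overall magnification ≈ 0.23).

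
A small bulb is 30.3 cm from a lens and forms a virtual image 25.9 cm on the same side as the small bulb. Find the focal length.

Virtual image ⇒ d_i = −25.9 cm.
1/f = 1/d_o + 1/d_i = 1/(30.3) + 1/(-25.9) = -0.005607, so f = -178 cm.
Since f is negative, the lens is diverging.

f = -178 cm (diverging)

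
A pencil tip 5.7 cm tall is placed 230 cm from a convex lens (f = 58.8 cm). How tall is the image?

1/d_i = 1/f − 1/d_o = 1/(58.80) − 1/(230) = 0.01266, so d_i = 79.00 cm.
m = −d_i/d_o = -0.3435.
|h_i| = |m|·h_o = 0.3435 × 5.7 = 1.96 cm. The image is real, inverted and reduced, on the far side of the lens.

1.96 cm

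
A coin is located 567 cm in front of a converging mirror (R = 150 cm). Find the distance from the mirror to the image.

86.4 cm

f = R/2 = 150/2 = 75.00 cm.
Mirror equation: 1/q = 1/f − 1/p = 1/(75.00) − 1/(567) = 0.01333 − 0.001764 = 0.01157, so q = 86.4 cm.
The image is real, inverted and reduced, in front of the mirror.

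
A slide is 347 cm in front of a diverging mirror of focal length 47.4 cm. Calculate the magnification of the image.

m = +0.120

For a diverging mirror, f = -47.4 cm.
1/d_i = 1/f − 1/d_o = 1/(-47.40) − 1/(347) = -0.02398, so d_i = -41.70 cm.
m = −d_i/d_o = −(-41.70)/(347) = +0.120.
The image is virtual, upright and reduced, behind the mirror.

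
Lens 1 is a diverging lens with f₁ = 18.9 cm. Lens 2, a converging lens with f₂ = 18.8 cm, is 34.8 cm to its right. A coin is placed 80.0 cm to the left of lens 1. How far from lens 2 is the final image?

30.1 cm

Lens 1 is diverging, so f₁ = −18.9 cm.
Lens 1: 1/d_i1 = 1/f₁ − 1/d_o1 = 1/(-18.9) − 1/(80.0) = -0.06541, so d_i1 = -15.29 cm.
The intermediate image is 15.29 cm to the left of lens 1 (virtual), which is 34.8 − (-15.29) = 50.09 cm to the left of lens 2, so d_o2 = +50.09 cm.
Lens 2: 1/d_i2 = 1/f₂ − 1/d_o2 = 1/(18.8) − 1/(50.09) = 0.03323, so d_i2 = 30.1 cm.
The final image is real, 30.1 cm to the right of lens 2 (overall magnification ≈ -0.11).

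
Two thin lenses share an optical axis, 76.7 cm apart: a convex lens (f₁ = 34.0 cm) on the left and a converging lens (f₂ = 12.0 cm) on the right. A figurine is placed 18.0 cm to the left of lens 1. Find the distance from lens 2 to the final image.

Lens 1: 1/d_i1 = 1/f₁ − 1/d_o1 = 1/(34.0) − 1/(18.0) = -0.02614, so d_i1 = -38.25 cm.
The intermediate image is 38.25 cm to the left of lens 1 (virtual), which is 76.7 − (-38.25) = 115.0 cm to the left of lens 2, so d_o2 = +115.0 cm.
Lens 2: 1/d_i2 = 1/f₂ − 1/d_o2 = 1/(12.0) − 1/(115.0) = 0.07464, so d_i2 = 13.4 cm.
The final image is real, 13.4 cm to the right of lens 2 (overall magnification ≈ -0.25).

13.4 cm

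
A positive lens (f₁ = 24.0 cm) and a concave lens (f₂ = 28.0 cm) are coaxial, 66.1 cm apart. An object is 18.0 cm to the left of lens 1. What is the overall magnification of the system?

Lens 1: 1/d_i1 = 1/(24.0) − 1/(18.0) = -0.01389, so d_i1 = -72.00 cm; m₁ = −d_i1/d_o1 = +4.000.
d_o2 = 66.1 − (-72.00) = 138.1 cm.
f₂ = −28.0 cm (diverging).
Lens 2: 1/d_i2 = 1/(-28.0) − 1/(138.1) = -0.04296, so d_i2 = -23.28 cm; m₂ = −d_i2/d_o2 = +0.1686.
m = m₁·m₂ = (+4.000)(+0.1686) = +0.674.

m = +0.674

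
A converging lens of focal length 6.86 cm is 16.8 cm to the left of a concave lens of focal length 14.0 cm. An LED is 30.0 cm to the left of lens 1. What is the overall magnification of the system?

Lens 1: 1/d_i1 = 1/(6.86) − 1/(30.0) = 0.1124, so d_i1 = 8.894 cm; m₁ = −d_i1/d_o1 = -0.2965.
d_o2 = 16.8 − (8.894) = 7.906 cm.
f₂ = −14.0 cm (diverging).
Lens 2: 1/d_i2 = 1/(-14.0) − 1/(7.906) = -0.1979, so d_i2 = -5.053 cm; m₂ = −d_i2/d_o2 = +0.6391.
m = m₁·m₂ = (-0.2965)(+0.6391) = -0.189.

m = -0.189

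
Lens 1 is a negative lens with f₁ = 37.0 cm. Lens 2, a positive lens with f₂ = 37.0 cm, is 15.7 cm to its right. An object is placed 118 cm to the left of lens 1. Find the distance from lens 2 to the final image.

236 cm

Lens 1 is diverging, so f₁ = −37.0 cm.
Lens 1: 1/d_i1 = 1/f₁ − 1/d_o1 = 1/(-37.0) − 1/(118) = -0.03550, so d_i1 = -28.17 cm.
The intermediate image is 28.17 cm to the left of lens 1 (virtual), which is 15.7 − (-28.17) = 43.87 cm to the left of lens 2, so d_o2 = +43.87 cm.
Lens 2: 1/d_i2 = 1/f₂ − 1/d_o2 = 1/(37.0) − 1/(43.87) = 0.004232, so d_i2 = 236 cm.
The final image is real, 236 cm to the right of lens 2 (overall magnification ≈ -1.3).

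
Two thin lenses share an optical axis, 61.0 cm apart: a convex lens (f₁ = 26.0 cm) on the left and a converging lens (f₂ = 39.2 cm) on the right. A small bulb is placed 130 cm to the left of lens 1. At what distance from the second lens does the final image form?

104 cm

Lens 1: 1/d_i1 = 1/f₁ − 1/d_o1 = 1/(26.0) − 1/(130) = 0.03077, so d_i1 = 32.50 cm.
The intermediate image is 32.50 cm to the right of lens 1, which is 61.0 − (32.50) = 28.50 cm to the left of lens 2, so d_o2 = +28.50 cm.
Lens 2: 1/d_i2 = 1/f₂ − 1/d_o2 = 1/(39.2) − 1/(28.50) = -0.009578, so d_i2 = -104 cm.
The final image is virtual, 104 cm to the left of lens 2 (overall magnification ≈ -0.92).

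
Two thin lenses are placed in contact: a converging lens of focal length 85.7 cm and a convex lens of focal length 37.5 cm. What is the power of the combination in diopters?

P = +3.83 D

P₁ = 1/f₁ = 1/(0.857 m) = +1.167 D; P₂ = 1/f₂ = 1/(0.375 m) = +2.667 D.
For thin lenses in contact, P = P₁ + P₂ = (+1.167) + (+2.667) = +3.83 D.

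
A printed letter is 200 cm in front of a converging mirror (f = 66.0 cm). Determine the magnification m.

1/d_i = 1/f − 1/d_o = 1/(66.00) − 1/(200) = 0.01015, so d_i = 98.51 cm.
m = −d_i/d_o = −(98.51)/(200) = -0.493.
The image is real, inverted and reduced, in front of the mirror.

m = -0.493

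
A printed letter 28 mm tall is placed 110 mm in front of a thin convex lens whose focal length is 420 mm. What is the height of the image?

37.9 mm

1/d_i = 1/f − 1/d_o = 1/(420.0) − 1/(110) = -0.006710, so d_i = -149.0 mm.
m = −d_i/d_o = +1.355.
|h_i| = |m|·h_o = 1.355 × 28 = 37.9 mm. The image is virtual, upright and enlarged, on the same side as the object.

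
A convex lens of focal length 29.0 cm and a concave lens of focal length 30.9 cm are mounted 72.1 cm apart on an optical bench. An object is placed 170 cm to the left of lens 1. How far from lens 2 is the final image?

16.9 cm

Lens 1: 1/d_i1 = 1/f₁ − 1/d_o1 = 1/(29.0) − 1/(170) = 0.02860, so d_i1 = 34.96 cm.
The intermediate image is 34.96 cm to the right of lens 1, which is 72.1 − (34.96) = 37.14 cm to the left of lens 2, so d_o2 = +37.14 cm.
Lens 2 is diverging, so f₂ = −30.9 cm.
Lens 2: 1/d_i2 = 1/f₂ − 1/d_o2 = 1/(-30.9) − 1/(37.14) = -0.05929, so d_i2 = -16.9 cm.
The final image is virtual, 16.9 cm to the left of lens 2 (overall magnification ≈ -0.093).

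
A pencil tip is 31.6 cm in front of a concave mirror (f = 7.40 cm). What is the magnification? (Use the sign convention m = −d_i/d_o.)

m = -0.306

1/d_i = 1/f − 1/d_o = 1/(7.400) − 1/(31.6) = 0.1035, so d_i = 9.663 cm.
m = −d_i/d_o = −(9.663)/(31.6) = -0.306.
The image is real, inverted and reduced, in front of the mirror.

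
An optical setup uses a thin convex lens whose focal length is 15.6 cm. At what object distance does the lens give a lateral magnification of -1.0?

m = −d_i/d_o ⇒ d_i = −m·d_o.
1/f = 1/d_o + 1/d_i = 1/d_o − 1/(m·d_o) = (1 − 1/m)/d_o, so d_o = f(1 − 1/m) = (15.60)(1 − 1/(-1.0)) = 31.2 cm.

31.2 cm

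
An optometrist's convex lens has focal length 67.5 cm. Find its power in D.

f = 67.5 cm = 0.675 m.
P = 1/f = 1/(0.675 m) = +1.48 D.

P = +1.48 D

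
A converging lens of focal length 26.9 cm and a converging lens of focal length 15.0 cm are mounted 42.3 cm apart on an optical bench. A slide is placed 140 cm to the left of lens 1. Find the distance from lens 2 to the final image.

Lens 1: 1/d_i1 = 1/f₁ − 1/d_o1 = 1/(26.9) − 1/(140) = 0.03003, so d_i1 = 33.30 cm.
The intermediate image is 33.30 cm to the right of lens 1, which is 42.3 − (33.30) = 9.000 cm to the left of lens 2, so d_o2 = +9.000 cm.
Lens 2: 1/d_i2 = 1/f₂ − 1/d_o2 = 1/(15.0) − 1/(9.000) = -0.04444, so d_i2 = -22.5 cm.
The final image is virtual, 22.5 cm to the left of lens 2 (overall magnification ≈ -0.59).

22.5 cm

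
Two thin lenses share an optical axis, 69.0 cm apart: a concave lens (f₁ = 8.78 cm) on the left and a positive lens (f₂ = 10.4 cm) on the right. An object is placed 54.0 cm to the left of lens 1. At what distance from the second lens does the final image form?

Lens 1 is diverging, so f₁ = −8.78 cm.
Lens 1: 1/d_i1 = 1/f₁ − 1/d_o1 = 1/(-8.78) − 1/(54.0) = -0.1324, so d_i1 = -7.552 cm.
The intermediate image is 7.552 cm to the left of lens 1 (virtual), which is 69.0 − (-7.552) = 76.55 cm to the left of lens 2, so d_o2 = +76.55 cm.
Lens 2: 1/d_i2 = 1/f₂ − 1/d_o2 = 1/(10.4) − 1/(76.55) = 0.08309, so d_i2 = 12.0 cm.
The final image is real, 12.0 cm to the right of lens 2 (overall magnification ≈ -0.022).

12.0 cm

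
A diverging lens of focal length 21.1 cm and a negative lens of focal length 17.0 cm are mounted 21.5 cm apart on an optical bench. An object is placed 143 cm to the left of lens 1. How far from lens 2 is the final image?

Lens 1 is diverging, so f₁ = −21.1 cm.
Lens 1: 1/d_i1 = 1/f₁ − 1/d_o1 = 1/(-21.1) − 1/(143) = -0.05439, so d_i1 = -18.39 cm.
The intermediate image is 18.39 cm to the left of lens 1 (virtual), which is 21.5 − (-18.39) = 39.89 cm to the left of lens 2, so d_o2 = +39.89 cm.
Lens 2 is diverging, so f₂ = −17.0 cm.
Lens 2: 1/d_i2 = 1/f₂ − 1/d_o2 = 1/(-17.0) − 1/(39.89) = -0.08389, so d_i2 = -11.9 cm.
The final image is virtual, 11.9 cm to the left of lens 2 (overall magnification ≈ 0.038).

11.9 cm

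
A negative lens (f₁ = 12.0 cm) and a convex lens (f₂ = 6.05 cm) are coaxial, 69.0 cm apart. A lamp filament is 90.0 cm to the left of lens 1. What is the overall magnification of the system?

f₁ = −12.0 cm (diverging).
Lens 1: 1/d_i1 = 1/(-12.0) − 1/(90.0) = -0.09444, so d_i1 = -10.59 cm; m₁ = −d_i1/d_o1 = +0.1177.
d_o2 = 69.0 − (-10.59) = 79.59 cm.
Lens 2: 1/d_i2 = 1/(6.05) − 1/(79.59) = 0.1527, so d_i2 = 6.548 cm; m₂ = −d_i2/d_o2 = -0.08227.
m = m₁·m₂ = (+0.1177)(-0.08227) = -0.00968.

m = -0.00968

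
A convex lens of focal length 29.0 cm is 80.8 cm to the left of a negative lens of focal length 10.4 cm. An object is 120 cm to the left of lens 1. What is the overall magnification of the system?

Lens 1: 1/d_i1 = 1/(29.0) − 1/(120) = 0.02615, so d_i1 = 38.24 cm; m₁ = −d_i1/d_o1 = -0.3187.
d_o2 = 80.8 − (38.24) = 42.56 cm.
f₂ = −10.4 cm (diverging).
Lens 2: 1/d_i2 = 1/(-10.4) − 1/(42.56) = -0.1197, so d_i2 = -8.358 cm; m₂ = −d_i2/d_o2 = +0.1964.
m = m₁·m₂ = (-0.3187)(+0.1964) = -0.0626.

m = -0.0626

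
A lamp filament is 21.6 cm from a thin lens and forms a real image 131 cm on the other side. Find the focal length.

Real image ⇒ d_i = +131 cm.
1/f = 1/d_o + 1/d_i = 1/(21.6) + 1/(131) = 0.05393, so f = 18.5 cm.
Since f is positive, the thin lens is converging.

f = 18.5 cm (converging)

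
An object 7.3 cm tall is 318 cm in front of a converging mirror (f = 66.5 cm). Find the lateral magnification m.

1/d_i = 1/f − 1/d_o = 1/(66.50) − 1/(318) = 0.01189, so d_i = 84.08 cm.
m = −d_i/d_o = −(84.08)/(318) = -0.264.
The image is real, inverted and reduced, in front of the mirror.

m = -0.264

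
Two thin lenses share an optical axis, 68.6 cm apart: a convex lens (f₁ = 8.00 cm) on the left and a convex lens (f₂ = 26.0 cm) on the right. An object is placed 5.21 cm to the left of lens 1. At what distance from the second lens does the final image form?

Lens 1: 1/d_i1 = 1/f₁ − 1/d_o1 = 1/(8.00) − 1/(5.21) = -0.06694, so d_i1 = -14.94 cm.
The intermediate image is 14.94 cm to the left of lens 1 (virtual), which is 68.6 − (-14.94) = 83.54 cm to the left of lens 2, so d_o2 = +83.54 cm.
Lens 2: 1/d_i2 = 1/f₂ − 1/d_o2 = 1/(26.0) − 1/(83.54) = 0.02649, so d_i2 = 37.7 cm.
The final image is real, 37.7 cm to the right of lens 2 (overall magnification ≈ -1.3).

37.7 cm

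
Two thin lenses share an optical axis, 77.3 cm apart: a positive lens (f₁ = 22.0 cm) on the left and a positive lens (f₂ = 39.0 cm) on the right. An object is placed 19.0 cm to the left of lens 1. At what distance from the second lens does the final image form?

Lens 1: 1/d_i1 = 1/f₁ − 1/d_o1 = 1/(22.0) − 1/(19.0) = -0.007177, so d_i1 = -139.3 cm.
The intermediate image is 139.3 cm to the left of lens 1 (virtual), which is 77.3 − (-139.3) = 216.6 cm to the left of lens 2, so d_o2 = +216.6 cm.
Lens 2: 1/d_i2 = 1/f₂ − 1/d_o2 = 1/(39.0) − 1/(216.6) = 0.02102, so d_i2 = 47.6 cm.
The final image is real, 47.6 cm to the right of lens 2 (overall magnification ≈ -1.6).

47.6 cm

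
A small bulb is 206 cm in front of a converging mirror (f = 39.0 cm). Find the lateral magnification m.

1/d_i = 1/f − 1/d_o = 1/(39.00) − 1/(206) = 0.02079, so d_i = 48.11 cm.
m = −d_i/d_o = −(48.11)/(206) = -0.234.
The image is real, inverted and reduced, in front of the mirror.

m = -0.234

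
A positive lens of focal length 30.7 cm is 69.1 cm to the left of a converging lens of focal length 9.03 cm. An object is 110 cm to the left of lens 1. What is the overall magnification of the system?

Lens 1: 1/d_i1 = 1/(30.7) − 1/(110) = 0.02348, so d_i1 = 42.59 cm; m₁ = −d_i1/d_o1 = -0.3872.
d_o2 = 69.1 − (42.59) = 26.51 cm.
Lens 2: 1/d_i2 = 1/(9.03) − 1/(26.51) = 0.07302, so d_i2 = 13.69 cm; m₂ = −d_i2/d_o2 = -0.5166.
m = m₁·m₂ = (-0.3872)(-0.5166) = +0.200.

m = +0.200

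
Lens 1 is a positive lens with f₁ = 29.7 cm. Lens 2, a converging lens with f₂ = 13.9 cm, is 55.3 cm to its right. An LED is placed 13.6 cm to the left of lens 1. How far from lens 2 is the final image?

16.8 cm

Lens 1: 1/d_i1 = 1/f₁ − 1/d_o1 = 1/(29.7) − 1/(13.6) = -0.03986, so d_i1 = -25.09 cm.
The intermediate image is 25.09 cm to the left of lens 1 (virtual), which is 55.3 − (-25.09) = 80.39 cm to the left of lens 2, so d_o2 = +80.39 cm.
Lens 2: 1/d_i2 = 1/f₂ − 1/d_o2 = 1/(13.9) − 1/(80.39) = 0.05950, so d_i2 = 16.8 cm.
The final image is real, 16.8 cm to the right of lens 2 (overall magnification ≈ -0.39).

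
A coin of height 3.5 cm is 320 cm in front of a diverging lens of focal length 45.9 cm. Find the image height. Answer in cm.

0.439 cm

For a diverging lens, f = -45.9 cm.
1/d_i = 1/f − 1/d_o = 1/(-45.90) − 1/(320) = -0.02491, so d_i = -40.14 cm.
m = −d_i/d_o = +0.1254.
|h_i| = |m|·h_o = 0.1254 × 3.5 = 0.439 cm. The image is virtual, upright and reduced, on the same side as the object.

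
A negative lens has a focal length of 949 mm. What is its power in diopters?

For a negative lens, f = −949 mm.
f = -94.9 cm = -0.949 m.
P = 1/f = 1/(-0.949 m) = -1.05 D.

P = -1.05 D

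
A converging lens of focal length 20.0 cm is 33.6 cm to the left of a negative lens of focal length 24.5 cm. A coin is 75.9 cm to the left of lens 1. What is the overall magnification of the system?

Lens 1: 1/d_i1 = 1/(20.0) − 1/(75.9) = 0.03682, so d_i1 = 27.16 cm; m₁ = −d_i1/d_o1 = -0.3578.
d_o2 = 33.6 − (27.16) = 6.440 cm.
f₂ = −24.5 cm (diverging).
Lens 2: 1/d_i2 = 1/(-24.5) − 1/(6.440) = -0.1961, so d_i2 = -5.100 cm; m₂ = −d_i2/d_o2 = +0.7919.
m = m₁·m₂ = (-0.3578)(+0.7919) = -0.283.

m = -0.283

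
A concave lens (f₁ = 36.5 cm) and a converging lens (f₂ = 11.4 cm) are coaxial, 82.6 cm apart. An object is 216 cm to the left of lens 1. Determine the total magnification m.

m = -0.0161

f₁ = −36.5 cm (diverging).
Lens 1: 1/d_i1 = 1/(-36.5) − 1/(216) = -0.03203, so d_i1 = -31.22 cm; m₁ = −d_i1/d_o1 = +0.1445.
d_o2 = 82.6 − (-31.22) = 113.8 cm.
Lens 2: 1/d_i2 = 1/(11.4) − 1/(113.8) = 0.07893, so d_i2 = 12.67 cm; m₂ = −d_i2/d_o2 = -0.1113.
m = m₁·m₂ = (+0.1445)(-0.1113) = -0.0161.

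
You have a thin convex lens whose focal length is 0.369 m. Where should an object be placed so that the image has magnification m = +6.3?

m = −d_i/d_o ⇒ d_i = −m·d_o.
1/f = 1/d_o + 1/d_i = 1/d_o − 1/(m·d_o) = (1 − 1/m)/d_o, so d_o = f(1 − 1/m) = (0.3690)(1 − 1/(+6.3)) = 0.310 m.

0.310 m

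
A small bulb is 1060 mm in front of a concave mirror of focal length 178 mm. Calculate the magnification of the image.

m = -0.202

1/d_i = 1/f − 1/d_o = 1/(178.0) − 1/(1060) = 0.004675, so d_i = 213.9 mm.
m = −d_i/d_o = −(213.9)/(1060) = -0.202.
The image is real, inverted and reduced, in front of the mirror.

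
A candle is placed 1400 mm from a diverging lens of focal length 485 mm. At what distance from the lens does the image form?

360 mm

For a diverging lens, f = -485 mm.
Lens equation: 1/q = 1/f − 1/p = 1/(-485.0) − 1/(1400) = -0.002062 − 0.0007143 = -0.002776, so q = -360 mm.
The image is virtual, upright and reduced, on the same side as the object.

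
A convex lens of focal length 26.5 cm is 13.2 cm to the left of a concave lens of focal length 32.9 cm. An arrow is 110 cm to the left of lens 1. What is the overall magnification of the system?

m = -0.933

Lens 1: 1/d_i1 = 1/(26.5) − 1/(110) = 0.02864, so d_i1 = 34.91 cm; m₁ = −d_i1/d_o1 = -0.3174.
d_o2 = 13.2 − (34.91) = -21.71 cm (virtual object).
f₂ = −32.9 cm (diverging).
Lens 2: 1/d_i2 = 1/(-32.9) − 1/(-21.71) = 0.01567, so d_i2 = 63.83 cm; m₂ = −d_i2/d_o2 = +2.940.
m = m₁·m₂ = (-0.3174)(+2.940) = -0.933.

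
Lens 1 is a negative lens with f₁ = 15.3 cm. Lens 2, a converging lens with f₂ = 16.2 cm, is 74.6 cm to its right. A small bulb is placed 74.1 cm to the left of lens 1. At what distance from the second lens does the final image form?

Lens 1 is diverging, so f₁ = −15.3 cm.
Lens 1: 1/d_i1 = 1/f₁ − 1/d_o1 = 1/(-15.3) − 1/(74.1) = -0.07885, so d_i1 = -12.68 cm.
The intermediate image is 12.68 cm to the left of lens 1 (virtual), which is 74.6 − (-12.68) = 87.28 cm to the left of lens 2, so d_o2 = +87.28 cm.
Lens 2: 1/d_i2 = 1/f₂ − 1/d_o2 = 1/(16.2) − 1/(87.28) = 0.05027, so d_i2 = 19.9 cm.
The final image is real, 19.9 cm to the right of lens 2 (overall magnification ≈ -0.039).

19.9 cm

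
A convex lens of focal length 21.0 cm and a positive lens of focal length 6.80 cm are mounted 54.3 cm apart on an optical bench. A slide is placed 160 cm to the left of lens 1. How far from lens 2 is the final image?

Lens 1: 1/d_i1 = 1/f₁ − 1/d_o1 = 1/(21.0) − 1/(160) = 0.04137, so d_i1 = 24.17 cm.
The intermediate image is 24.17 cm to the right of lens 1, which is 54.3 − (24.17) = 30.13 cm to the left of lens 2, so d_o2 = +30.13 cm.
Lens 2: 1/d_i2 = 1/f₂ − 1/d_o2 = 1/(6.80) − 1/(30.13) = 0.1139, so d_i2 = 8.78 cm.
The final image is real, 8.78 cm to the right of lens 2 (overall magnification ≈ 0.044).

8.78 cm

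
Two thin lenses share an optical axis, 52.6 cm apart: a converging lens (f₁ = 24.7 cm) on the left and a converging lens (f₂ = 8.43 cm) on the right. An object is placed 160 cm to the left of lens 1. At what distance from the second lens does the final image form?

Lens 1: 1/d_i1 = 1/f₁ − 1/d_o1 = 1/(24.7) − 1/(160) = 0.03424, so d_i1 = 29.21 cm.
The intermediate image is 29.21 cm to the right of lens 1, which is 52.6 − (29.21) = 23.39 cm to the left of lens 2, so d_o2 = +23.39 cm.
Lens 2: 1/d_i2 = 1/f₂ − 1/d_o2 = 1/(8.43) − 1/(23.39) = 0.07587, so d_i2 = 13.2 cm.
The final image is real, 13.2 cm to the right of lens 2 (overall magnification ≈ 0.10).

13.2 cm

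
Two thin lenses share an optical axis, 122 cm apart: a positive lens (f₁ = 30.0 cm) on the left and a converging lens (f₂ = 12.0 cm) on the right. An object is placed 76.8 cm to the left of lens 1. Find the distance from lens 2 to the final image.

Lens 1: 1/d_i1 = 1/f₁ − 1/d_o1 = 1/(30.0) − 1/(76.8) = 0.02031, so d_i1 = 49.23 cm.
The intermediate image is 49.23 cm to the right of lens 1, which is 122 − (49.23) = 72.77 cm to the left of lens 2, so d_o2 = +72.77 cm.
Lens 2: 1/d_i2 = 1/f₂ − 1/d_o2 = 1/(12.0) − 1/(72.77) = 0.06959, so d_i2 = 14.4 cm.
The final image is real, 14.4 cm to the right of lens 2 (overall magnification ≈ 0.13).

14.4 cm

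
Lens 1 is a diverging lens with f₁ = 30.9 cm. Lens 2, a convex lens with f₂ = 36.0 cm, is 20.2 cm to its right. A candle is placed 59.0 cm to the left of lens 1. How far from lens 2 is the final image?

Lens 1 is diverging, so f₁ = −30.9 cm.
Lens 1: 1/d_i1 = 1/f₁ − 1/d_o1 = 1/(-30.9) − 1/(59.0) = -0.04931, so d_i1 = -20.28 cm.
The intermediate image is 20.28 cm to the left of lens 1 (virtual), which is 20.2 − (-20.28) = 40.48 cm to the left of lens 2, so d_o2 = +40.48 cm.
Lens 2: 1/d_i2 = 1/f₂ − 1/d_o2 = 1/(36.0) − 1/(40.48) = 0.003074, so d_i2 = 325 cm.
The final image is real, 325 cm to the right of lens 2 (overall magnification ≈ -2.8).

325 cm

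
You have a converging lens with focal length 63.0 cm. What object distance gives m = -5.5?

74.5 cm

m = −d_i/d_o ⇒ d_i = −m·d_o.
1/f = 1/d_o + 1/d_i = 1/d_o − 1/(m·d_o) = (1 − 1/m)/d_o, so d_o = f(1 − 1/m) = (63.00)(1 − 1/(-5.5)) = 74.5 cm.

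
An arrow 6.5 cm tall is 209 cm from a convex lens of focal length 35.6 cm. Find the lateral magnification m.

1/d_i = 1/f − 1/d_o = 1/(35.60) − 1/(209) = 0.02331, so d_i = 42.91 cm.
m = −d_i/d_o = −(42.91)/(209) = -0.205.
The image is real, inverted and reduced, on the far side of the lens.

m = -0.205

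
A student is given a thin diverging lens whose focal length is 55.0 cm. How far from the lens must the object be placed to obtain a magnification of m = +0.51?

52.8 cm

For a diverging lens, f = -55.0 cm.
m = −d_i/d_o ⇒ d_i = −m·d_o.
1/f = 1/d_o + 1/d_i = 1/d_o − 1/(m·d_o) = (1 − 1/m)/d_o, so d_o = f(1 − 1/m) = (-55.00)(1 − 1/(+0.51)) = 52.8 cm.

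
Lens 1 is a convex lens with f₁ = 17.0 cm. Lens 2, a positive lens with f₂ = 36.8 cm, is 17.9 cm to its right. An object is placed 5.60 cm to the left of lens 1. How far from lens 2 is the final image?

Lens 1: 1/d_i1 = 1/f₁ − 1/d_o1 = 1/(17.0) − 1/(5.60) = -0.1197, so d_i1 = -8.351 cm.
The intermediate image is 8.351 cm to the left of lens 1 (virtual), which is 17.9 − (-8.351) = 26.25 cm to the left of lens 2, so d_o2 = +26.25 cm.
Lens 2: 1/d_i2 = 1/f₂ − 1/d_o2 = 1/(36.8) − 1/(26.25) = -0.01092, so d_i2 = -91.6 cm.
The final image is virtual, 91.6 cm to the left of lens 2 (overall magnification ≈ 5.2).

91.6 cm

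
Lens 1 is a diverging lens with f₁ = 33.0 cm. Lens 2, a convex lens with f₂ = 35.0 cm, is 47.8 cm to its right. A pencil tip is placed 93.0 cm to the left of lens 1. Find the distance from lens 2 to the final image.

68.0 cm

Lens 1 is diverging, so f₁ = −33.0 cm.
Lens 1: 1/d_i1 = 1/f₁ − 1/d_o1 = 1/(-33.0) − 1/(93.0) = -0.04106, so d_i1 = -24.36 cm.
The intermediate image is 24.36 cm to the left of lens 1 (virtual), which is 47.8 − (-24.36) = 72.16 cm to the left of lens 2, so d_o2 = +72.16 cm.
Lens 2: 1/d_i2 = 1/f₂ − 1/d_o2 = 1/(35.0) − 1/(72.16) = 0.01471, so d_i2 = 68.0 cm.
The final image is real, 68.0 cm to the right of lens 2 (overall magnification ≈ -0.25).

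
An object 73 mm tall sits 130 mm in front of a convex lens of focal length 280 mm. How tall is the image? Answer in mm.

1/d_i = 1/f − 1/d_o = 1/(280.0) − 1/(130) = -0.004121, so d_i = -242.7 mm.
m = −d_i/d_o = +1.867.
|h_i| = |m|·h_o = 1.867 × 73 = 136 mm. The image is virtual, upright and enlarged, on the same side as the object.

136 mm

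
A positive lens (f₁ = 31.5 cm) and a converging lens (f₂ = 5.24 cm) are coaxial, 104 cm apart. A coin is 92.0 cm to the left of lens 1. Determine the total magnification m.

m = +0.0536

Lens 1: 1/d_i1 = 1/(31.5) − 1/(92.0) = 0.02088, so d_i1 = 47.90 cm; m₁ = −d_i1/d_o1 = -0.5207.
d_o2 = 104 − (47.90) = 56.10 cm.
Lens 2: 1/d_i2 = 1/(5.24) − 1/(56.10) = 0.1730, so d_i2 = 5.780 cm; m₂ = −d_i2/d_o2 = -0.1030.
m = m₁·m₂ = (-0.5207)(-0.1030) = +0.0536.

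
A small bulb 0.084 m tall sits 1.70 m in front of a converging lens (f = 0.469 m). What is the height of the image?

0.0320 m

1/d_i = 1/f − 1/d_o = 1/(0.4690) − 1/(1.70) = 1.544, so d_i = 0.6477 m.
m = −d_i/d_o = -0.3810.
|h_i| = |m|·h_o = 0.3810 × 0.084 = 0.0320 m. The image is real, inverted and reduced, on the far side of the lens.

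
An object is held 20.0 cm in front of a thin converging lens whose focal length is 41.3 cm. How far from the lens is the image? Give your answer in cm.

38.8 cm

Lens equation: 1/s_i = 1/f − 1/s_o = 1/(41.30) − 1/(20.0) = 0.02421 − 0.05000 = -0.02579, so s_i = -38.8 cm.
The image is virtual, upright and enlarged, on the same side as the object.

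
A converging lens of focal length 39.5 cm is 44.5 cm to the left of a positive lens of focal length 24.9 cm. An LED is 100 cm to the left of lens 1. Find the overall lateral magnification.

m = -0.356

Lens 1: 1/d_i1 = 1/(39.5) − 1/(100) = 0.01532, so d_i1 = 65.29 cm; m₁ = −d_i1/d_o1 = -0.6529.
d_o2 = 44.5 − (65.29) = -20.79 cm (virtual object).
Lens 2: 1/d_i2 = 1/(24.9) − 1/(-20.79) = 0.08826, so d_i2 = 11.33 cm; m₂ = −d_i2/d_o2 = +0.5450.
m = m₁·m₂ = (-0.6529)(+0.5450) = -0.356.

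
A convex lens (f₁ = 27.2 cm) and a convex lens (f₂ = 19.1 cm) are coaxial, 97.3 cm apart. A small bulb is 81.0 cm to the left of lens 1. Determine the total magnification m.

Lens 1: 1/d_i1 = 1/(27.2) − 1/(81.0) = 0.02442, so d_i1 = 40.95 cm; m₁ = −d_i1/d_o1 = -0.5056.
d_o2 = 97.3 − (40.95) = 56.35 cm.
Lens 2: 1/d_i2 = 1/(19.1) − 1/(56.35) = 0.03461, so d_i2 = 28.89 cm; m₂ = −d_i2/d_o2 = -0.5128.
m = m₁·m₂ = (-0.5056)(-0.5128) = +0.259.

m = +0.259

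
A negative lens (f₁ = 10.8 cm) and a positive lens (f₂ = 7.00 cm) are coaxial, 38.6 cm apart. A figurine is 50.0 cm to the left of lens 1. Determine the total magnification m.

f₁ = −10.8 cm (diverging).
Lens 1: 1/d_i1 = 1/(-10.8) − 1/(50.0) = -0.1126, so d_i1 = -8.882 cm; m₁ = −d_i1/d_o1 = +0.1776.
d_o2 = 38.6 − (-8.882) = 47.48 cm.
Lens 2: 1/d_i2 = 1/(7.00) − 1/(47.48) = 0.1218, so d_i2 = 8.210 cm; m₂ = −d_i2/d_o2 = -0.1729.
m = m₁·m₂ = (+0.1776)(-0.1729) = -0.0307.

m = -0.0307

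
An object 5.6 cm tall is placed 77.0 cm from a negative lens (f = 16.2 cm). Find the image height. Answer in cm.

For a negative lens, f = -16.2 cm.
1/d_i = 1/f − 1/d_o = 1/(-16.20) − 1/(77.0) = -0.07472, so d_i = -13.38 cm.
m = −d_i/d_o = +0.1738.
|h_i| = |m|·h_o = 0.1738 × 5.6 = 0.973 cm. The image is virtual, upright and reduced, on the same side as the object.

0.973 cm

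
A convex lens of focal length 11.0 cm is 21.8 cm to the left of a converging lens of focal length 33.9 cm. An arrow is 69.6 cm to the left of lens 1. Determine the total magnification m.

m = -0.253

Lens 1: 1/d_i1 = 1/(11.0) − 1/(69.6) = 0.07654, so d_i1 = 13.06 cm; m₁ = −d_i1/d_o1 = -0.1876.
d_o2 = 21.8 − (13.06) = 8.740 cm.
Lens 2: 1/d_i2 = 1/(33.9) − 1/(8.740) = -0.08492, so d_i2 = -11.78 cm; m₂ = −d_i2/d_o2 = +1.347.
m = m₁·m₂ = (-0.1876)(+1.347) = -0.253.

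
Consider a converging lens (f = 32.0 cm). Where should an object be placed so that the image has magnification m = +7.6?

m = −d_i/d_o ⇒ d_i = −m·d_o.
1/f = 1/d_o + 1/d_i = 1/d_o − 1/(m·d_o) = (1 − 1/m)/d_o, so d_o = f(1 − 1/m) = (32.00)(1 − 1/(+7.6)) = 27.8 cm.

27.8 cm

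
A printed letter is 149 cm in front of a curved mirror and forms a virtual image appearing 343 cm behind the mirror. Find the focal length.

Virtual image ⇒ d_i = −343 cm.
1/f = 1/d_o + 1/d_i = 1/(149) + 1/(-343) = 0.003796, so f = 263 cm.
Since f is positive, the curved mirror is concave.

f = 263 cm (concave)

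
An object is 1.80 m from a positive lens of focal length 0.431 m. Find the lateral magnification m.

1/d_i = 1/f − 1/d_o = 1/(0.4310) − 1/(1.80) = 1.765, so d_i = 0.5667 m.
m = −d_i/d_o = −(0.5667)/(1.80) = -0.315.
The image is real, inverted and reduced, on the far side of the lens.

m = -0.315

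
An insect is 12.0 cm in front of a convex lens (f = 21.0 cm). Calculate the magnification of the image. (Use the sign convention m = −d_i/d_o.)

1/d_i = 1/f − 1/d_o = 1/(21.00) − 1/(12.0) = -0.03571, so d_i = -28.00 cm.
m = −d_i/d_o = −(-28.00)/(12.0) = +2.33.
The image is virtual, upright and enlarged, on the same side as the object.

m = +2.33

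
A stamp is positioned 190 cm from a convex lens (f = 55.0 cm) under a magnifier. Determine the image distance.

Thin-lens equation: 1/q = 1/f − 1/p = 1/(55.00) − 1/(190) = 0.01818 − 0.005263 = 0.01292, so q = 77.4 cm.
The image is real, inverted and reduced, on the far side of the lens.

77.4 cm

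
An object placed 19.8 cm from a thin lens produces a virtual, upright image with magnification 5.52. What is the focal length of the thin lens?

f = 24.2 cm (converging)

m = −d_i/d_o ⇒ d_i = −m·d_o = −(+5.52)·(19.8) = -109.3 cm.
1/f = 1/d_o + 1/d_i = 1/(19.8) + 1/(-109.3) = 0.04136, so f = 24.2 cm.
Since f is positive, the thin lens is converging.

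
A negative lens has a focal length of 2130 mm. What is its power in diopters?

For a negative lens, f = −2130 mm.
f = -213 cm = -2.13 m.
P = 1/f = 1/(-2.13 m) = -0.469 D.

P = -0.469 D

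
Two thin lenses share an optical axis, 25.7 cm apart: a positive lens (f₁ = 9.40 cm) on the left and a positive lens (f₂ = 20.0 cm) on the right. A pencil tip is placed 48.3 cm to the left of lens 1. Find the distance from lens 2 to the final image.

Lens 1: 1/d_i1 = 1/f₁ − 1/d_o1 = 1/(9.40) − 1/(48.3) = 0.08568, so d_i1 = 11.67 cm.
The intermediate image is 11.67 cm to the right of lens 1, which is 25.7 − (11.67) = 14.03 cm to the left of lens 2, so d_o2 = +14.03 cm.
Lens 2: 1/d_i2 = 1/f₂ − 1/d_o2 = 1/(20.0) − 1/(14.03) = -0.02128, so d_i2 = -47.0 cm.
The final image is virtual, 47.0 cm to the left of lens 2 (overall magnification ≈ -0.81).

47.0 cm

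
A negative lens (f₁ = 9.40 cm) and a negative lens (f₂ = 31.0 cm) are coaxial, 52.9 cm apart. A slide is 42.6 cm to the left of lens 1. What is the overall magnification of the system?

f₁ = −9.40 cm (diverging).
Lens 1: 1/d_i1 = 1/(-9.40) − 1/(42.6) = -0.1299, so d_i1 = -7.701 cm; m₁ = −d_i1/d_o1 = +0.1808.
d_o2 = 52.9 − (-7.701) = 60.60 cm.
f₂ = −31.0 cm (diverging).
Lens 2: 1/d_i2 = 1/(-31.0) − 1/(60.60) = -0.04876, so d_i2 = -20.51 cm; m₂ = −d_i2/d_o2 = +0.3384.
m = m₁·m₂ = (+0.1808)(+0.3384) = +0.0612.

m = +0.0612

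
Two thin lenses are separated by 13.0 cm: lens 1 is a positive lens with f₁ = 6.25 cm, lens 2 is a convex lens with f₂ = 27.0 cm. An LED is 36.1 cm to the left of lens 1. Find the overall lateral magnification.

m = -0.262

Lens 1: 1/d_i1 = 1/(6.25) − 1/(36.1) = 0.1323, so d_i1 = 7.559 cm; m₁ = −d_i1/d_o1 = -0.2094.
d_o2 = 13.0 − (7.559) = 5.441 cm.
Lens 2: 1/d_i2 = 1/(27.0) − 1/(5.441) = -0.1468, so d_i2 = -6.814 cm; m₂ = −d_i2/d_o2 = +1.252.
m = m₁·m₂ = (-0.2094)(+1.252) = -0.262.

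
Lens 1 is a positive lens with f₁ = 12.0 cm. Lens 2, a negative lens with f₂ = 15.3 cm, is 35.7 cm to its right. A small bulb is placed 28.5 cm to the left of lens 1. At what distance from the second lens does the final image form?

7.57 cm

Lens 1: 1/d_i1 = 1/f₁ − 1/d_o1 = 1/(12.0) − 1/(28.5) = 0.04825, so d_i1 = 20.73 cm.
The intermediate image is 20.73 cm to the right of lens 1, which is 35.7 − (20.73) = 14.97 cm to the left of lens 2, so d_o2 = +14.97 cm.
Lens 2 is diverging, so f₂ = −15.3 cm.
Lens 2: 1/d_i2 = 1/f₂ − 1/d_o2 = 1/(-15.3) − 1/(14.97) = -0.1322, so d_i2 = -7.57 cm.
The final image is virtual, 7.57 cm to the left of lens 2 (overall magnification ≈ -0.37).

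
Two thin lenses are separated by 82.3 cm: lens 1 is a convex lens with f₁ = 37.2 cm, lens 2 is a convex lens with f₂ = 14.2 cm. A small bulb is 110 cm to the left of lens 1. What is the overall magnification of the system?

Lens 1: 1/d_i1 = 1/(37.2) − 1/(110) = 0.01779, so d_i1 = 56.21 cm; m₁ = −d_i1/d_o1 = -0.5110.
d_o2 = 82.3 − (56.21) = 26.09 cm.
Lens 2: 1/d_i2 = 1/(14.2) − 1/(26.09) = 0.03209, so d_i2 = 31.16 cm; m₂ = −d_i2/d_o2 = -1.194.
m = m₁·m₂ = (-0.5110)(-1.194) = +0.610.

m = +0.610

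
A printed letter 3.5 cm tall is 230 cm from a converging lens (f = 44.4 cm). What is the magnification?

1/d_i = 1/f − 1/d_o = 1/(44.40) − 1/(230) = 0.01817, so d_i = 55.02 cm.
m = −d_i/d_o = −(55.02)/(230) = -0.239.
The image is real, inverted and reduced, on the far side of the lens.

m = -0.239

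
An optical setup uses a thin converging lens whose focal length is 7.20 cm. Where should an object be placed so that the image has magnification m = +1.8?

3.20 cm

m = −d_i/d_o ⇒ d_i = −m·d_o.
1/f = 1/d_o + 1/d_i = 1/d_o − 1/(m·d_o) = (1 − 1/m)/d_o, so d_o = f(1 − 1/m) = (7.200)(1 − 1/(+1.8)) = 3.20 cm.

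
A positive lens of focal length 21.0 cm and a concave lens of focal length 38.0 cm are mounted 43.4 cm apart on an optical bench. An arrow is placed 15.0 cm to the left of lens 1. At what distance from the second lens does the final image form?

Lens 1: 1/d_i1 = 1/f₁ − 1/d_o1 = 1/(21.0) − 1/(15.0) = -0.01905, so d_i1 = -52.50 cm.
The intermediate image is 52.50 cm to the left of lens 1 (virtual), which is 43.4 − (-52.50) = 95.90 cm to the left of lens 2, so d_o2 = +95.90 cm.
Lens 2 is diverging, so f₂ = −38.0 cm.
Lens 2: 1/d_i2 = 1/f₂ − 1/d_o2 = 1/(-38.0) − 1/(95.90) = -0.03674, so d_i2 = -27.2 cm.
The final image is virtual, 27.2 cm to the left of lens 2 (overall magnification ≈ 0.99).

27.2 cm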